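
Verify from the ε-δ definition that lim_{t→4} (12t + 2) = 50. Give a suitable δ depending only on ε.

Fix ε > 0. We need δ > 0 so that 0 < |t − 4| < δ implies |(12t + 2) − 50| < ε.
Since (12t + 2) − 50 = 12(t − 4), we have |(12t + 2) − 50| = 12|t − 4|.
So 12|t − 4| < ε exactly when |t − 4| < ε/12.
Choosing δ = ε/12 gives |(12t + 2) − 50| = 12|t − 4| < ε whenever |t − 4| < δ.

δ = ε/12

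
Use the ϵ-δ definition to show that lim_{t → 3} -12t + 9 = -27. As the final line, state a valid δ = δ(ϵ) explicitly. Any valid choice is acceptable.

δ = ϵ/12

Suppose ϵ > 0. We need δ > 0 so that 0 < |t − 3| < δ implies |(-12t + 9) + 27| < ϵ.
Since (-12t + 9) + 27 = -12(t − 3), we have |(-12t + 9) + 27| = 12|t − 3|.
So 12|t − 3| < ϵ exactly when |t − 3| < ϵ/12.
Take δ = ϵ/12. If 0 < |t − 3| < δ then |(-12t + 9) + 27| = 12|t − 3| < 12·(ϵ/12) = ϵ.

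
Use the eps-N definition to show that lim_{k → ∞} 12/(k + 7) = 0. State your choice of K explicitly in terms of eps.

Let eps > 0. For k ≥ 1, |12/(k + 7) − 0| = 12/(k + 7) ≤ 12/k.
We need 12/k < eps, i.e. k > 12/eps.
Take K = 12/eps. If k > K then |12/(k + 7)| ≤ 12/k < eps.

K = 12/eps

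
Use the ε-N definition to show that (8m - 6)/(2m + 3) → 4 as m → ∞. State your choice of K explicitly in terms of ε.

K = 9/ε

Let ε > 0. For m ≥ 1, |(8m - 6)/(2m + 3) − 4| = |-36|/(2(2m + 3)) = 36/(2(2m + 3)).
Since 2m + 3 ≥ 2m for m ≥ 1, this is ≤ 36/(2·2m) = 9/m.
So |(8m - 6)/(2m + 3) − 4| < ε whenever m > 9/ε.
Take K = 9/ε. If m > K then |(8m - 6)/(2m + 3) − 4| ≤ 9/m < ε.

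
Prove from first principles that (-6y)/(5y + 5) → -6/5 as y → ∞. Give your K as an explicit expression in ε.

Let ε > 0 be given. We seek K > 0 such that y > K implies |(-6y)/(5y + 5) + 6/5| < ε.
(-6y)/(5y + 5) + 6/5 = (5(-6y) − (-6)(5y + 5)) / (5(5y + 5)) = 30/(5(5y + 5)).
For y > 0 we have 5y + 5 > 5y, so |(-6y)/(5y + 5) + 6/5| = 30/(5(5y + 5)) < 30/(5·5y) = (6/5)/y.
Thus |(-6y)/(5y + 5) + 6/5| < ε whenever y > (6/5)/ε.
Take K = (6/5)/ε. If y > K then |(-6y)/(5y + 5) + 6/5| < (6/5)/y < ε.

K = (6/5)/ε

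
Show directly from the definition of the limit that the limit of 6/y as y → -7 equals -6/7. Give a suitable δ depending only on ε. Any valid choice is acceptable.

δ = min(7/2, (49/12)ε)

Let ε > 0. We seek δ > 0 such that 0 < |y + 7| < δ implies |6/y + 6/7| < ε.
|6/y + 6/7| = 6·|-7 − y|/(7·|y|) = 6|y + 7|/(7|y|).
Restrict δ ≤ 7/2. Then |y + 7| < 7/2 gives |y| > 7/2, so 7|y| > 49/2.
Then |6/y + 6/7| < 6|y + 7|/(49/2), which is < ε when |y + 7| < (49/12)ε.
Take δ = min(7/2, (49/12)ε). Then 0 < |y + 7| < δ gives both |y + 7| < 7/2 and |y + 7| < (49/12)ε, so |6/y + 6/7| < ε.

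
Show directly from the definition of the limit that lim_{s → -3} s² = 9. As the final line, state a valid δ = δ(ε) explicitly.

Let ε > 0. We seek δ > 0 with 0 < |s + 3| < δ ⇒ |s² − 9| < ε.
Factor: s² − 9 = (s + 3)(s - 3), so |s² − 9| = |s + 3|·|s - 3|.
Restrict δ ≤ 1. Then |s + 3| < 1 gives |s| < 4, so by the triangle inequality |s - 3| ≤ 4 + 3 = 7.
Hence |s² − 9| ≤ 7|s + 3|, which is < ε once |s + 3| < ε/7.
Take δ = min(1, ε/7). If 0 < |s + 3| < δ then both bounds hold and |s² − 9| ≤ 7|s + 3| < 7·(ε/7) = ε.

δ = min(1, ε/7)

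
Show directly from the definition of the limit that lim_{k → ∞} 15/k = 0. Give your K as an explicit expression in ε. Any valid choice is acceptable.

Let ε > 0. For k ≥ 1, |15/k − 0| = 15/(k) ≤ 15/k.
We need 15/k < ε, i.e. k > 15/ε.
Take K = 15/ε. If k > K then |15/k| ≤ 15/k < ε.

K = 15/ε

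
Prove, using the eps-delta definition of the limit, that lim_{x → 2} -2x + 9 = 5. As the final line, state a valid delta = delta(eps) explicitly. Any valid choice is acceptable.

Suppose eps > 0. We need delta > 0 so that 0 < |x − 2| < delta implies |(-2x + 9) − 5| < eps.
|(-2x + 9) − 5| = |-2x + 4| = 2|x − 2|.
Thus it suffices that |x − 2| < eps/2.
Choosing delta = eps/2 gives |(-2x + 9) − 5| = 2|x − 2| < eps whenever |x − 2| < delta.

delta = eps/2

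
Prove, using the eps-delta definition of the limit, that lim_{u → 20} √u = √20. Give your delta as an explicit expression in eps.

delta = min(20, √20·eps)

Let eps > 0 be given. We want delta > 0 such that 0 < |u − 20| < delta implies |√u − √20| < eps.
Rationalise: √u − √20 = (u − 20)/(√u + √20), so |√u − √20| = |u − 20|/(√u + √20).
Restrict delta ≤ 20 so that |u − 20| < 20 forces u > 0, and then √u + √20 > √20.
Hence |√u − √20| < |u − 20|/√20, which is < eps once |u − 20| < √20·eps.
Take delta = min(20, √20·eps). If 0 < |u − 20| < delta then u > 0 and |√u − √20| < |u − 20|/√20 < eps.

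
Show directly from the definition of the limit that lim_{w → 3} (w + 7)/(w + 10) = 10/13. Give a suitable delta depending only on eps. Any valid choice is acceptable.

delta = min(13/2, (169/6)eps)

Let eps > 0 be given. We want delta > 0 with 0 < |w − 3| < delta ⇒ |(w + 7)/(w + 10) − (10/13)| < eps.
Combining over a common denominator, (w + 7)/(w + 10) − (10/13) = [(w + 7)·13 − 10·(w + 10)] / [13·(w + 10)] = 3(w − 3) / (13(w + 10)).
So |(w + 7)/(w + 10) − (10/13)| = 3|w − 3| / (13·|w + 10|).
Restrict delta ≤ 13/2. Then |w − 3| < 13/2 gives |w + 10| = |(w − 3) + 13| ≥ 13 − 13/2 = 13/2.
Hence |(w + 7)/(w + 10) − (10/13)| < 3|w − 3|/(13·(13/2)) = (6/169)|w − 3|, which is < eps once |w − 3| < (169/6)eps.
Take delta = min(13/2, (169/6)eps). Then 0 < |w − 3| < delta forces both bounds, so |(w + 7)/(w + 10) − (10/13)| < eps.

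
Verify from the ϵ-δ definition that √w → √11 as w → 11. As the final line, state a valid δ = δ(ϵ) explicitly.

δ = min(11, √11·ϵ)

Suppose ϵ > 0. We want δ > 0 such that 0 < |w − 11| < δ implies |√w − √11| < ϵ.
Multiplying by the conjugate, |√w − √11| = |w − 11|/(√w + √11).
Restrict δ ≤ 11 so that |w − 11| < 11 forces w > 0, and then √w + √11 > √11.
Hence |√w − √11| < |w − 11|/√11, which is < ϵ once |w − 11| < √11·ϵ.
Take δ = min(11, √11·ϵ). If 0 < |w − 11| < δ then w > 0 and |√w − √11| < |w − 11|/√11 < ϵ.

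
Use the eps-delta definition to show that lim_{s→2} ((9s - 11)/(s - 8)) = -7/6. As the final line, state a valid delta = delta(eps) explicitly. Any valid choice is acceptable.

delta = min(3, (18/61)eps)

Suppose eps > 0. We want delta > 0 with 0 < |s − 2| < delta ⇒ |(9s - 11)/(s - 8) + 7/6| < eps.
Combining over a common denominator, (9s - 11)/(s - 8) + 7/6 = [(9s - 11)·(-6) − 7·(s - 8)] / [(-6)·(s - 8)] = -61(s − 2) / ((-6)(s - 8)).
So |(9s - 11)/(s - 8) + 7/6| = 61|s − 2| / (6·|s − 8|).
Require delta ≤ 3, so |s − 8| ≥ |-6| − |s − 2| > 6 − 3 = 3.
Hence |(9s - 11)/(s - 8) + 7/6| < 61|s − 2|/(6·3) = (61/18)|s − 2|, which is < eps once |s − 2| < (18/61)eps.
Take delta = min(3, (18/61)eps). Then 0 < |s − 2| < delta forces both bounds, so |(9s - 11)/(s - 8) + 7/6| < eps.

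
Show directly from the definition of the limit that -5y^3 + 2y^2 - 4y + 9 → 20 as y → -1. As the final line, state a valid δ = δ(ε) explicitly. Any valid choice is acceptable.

δ = min(2, ε/77)

Fix ε > 0. We want δ > 0 such that 0 < |y + 1| < δ implies |(-5y^3 + 2y^2 - 4y + 9) − 20| < ε.
(-5y^3 + 2y^2 - 4y + 9) − 20 = -5y^3 + 2y^2 - 4y - 11 = (y + 1)(-5y^2 + 7y - 11).
So |(-5y^3 + 2y^2 - 4y + 9) − 20| = |y + 1|·|-5y^2 + 7y - 11|.
Assume first that |y + 1| < 2, so |y| < 3. Then |-5y^2 + 7y - 11| ≤ 5·3^2 + 7·3 + 11 = 77.
Hence |(-5y^3 + 2y^2 - 4y + 9) − 20| ≤ 77|y + 1| < ε provided |y + 1| < ε/77.
Take δ = min(2, ε/77). Then 0 < |y + 1| < δ gives both |y + 1| < 2 and |y + 1| < ε/77, so |(-5y^3 + 2y^2 - 4y + 9) − 20| < ε.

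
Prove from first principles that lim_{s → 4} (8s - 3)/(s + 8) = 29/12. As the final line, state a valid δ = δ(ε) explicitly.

δ = min(6, (72/67)ε)

Fix ε > 0. We want δ > 0 with 0 < |s − 4| < δ ⇒ |(8s - 3)/(s + 8) − (29/12)| < ε.
Combining over a common denominator, (8s - 3)/(s + 8) − (29/12) = [(8s - 3)·12 − 29·(s + 8)] / [12·(s + 8)] = 67(s − 4) / (12(s + 8)).
So |(8s - 3)/(s + 8) − (29/12)| = 67|s − 4| / (12·|s + 8|).
Restrict δ ≤ 6. Then |s − 4| < 6 gives |s + 8| = |(s − 4) + 12| ≥ 12 − 6 = 6.
Hence |(8s - 3)/(s + 8) − (29/12)| < 67|s − 4|/(12·6) = (67/72)|s − 4|, which is < ε once |s − 4| < (72/67)ε.
Take δ = min(6, (72/67)ε). Then 0 < |s − 4| < δ forces both bounds, so |(8s - 3)/(s + 8) − (29/12)| < ε.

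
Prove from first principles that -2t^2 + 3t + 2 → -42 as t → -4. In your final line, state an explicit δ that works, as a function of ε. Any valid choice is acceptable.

Suppose ε > 0. We want δ > 0 such that 0 < |t + 4| < δ implies |(-2t^2 + 3t + 2) + 42| < ε.
(-2t^2 + 3t + 2) + 42 = -2t^2 + 3t + 44 = (t + 4)(-2t + 11).
So |(-2t^2 + 3t + 2) + 42| = |t + 4|·|-2t + 11|.
Assume first that |t + 4| < 1, so |t| < 5. Then |-2t + 11| ≤ 2·5 + 11 = 21.
Hence |(-2t^2 + 3t + 2) + 42| ≤ 21|t + 4| < ε provided |t + 4| < ε/21.
Choosing δ = min(1, ε/21) ensures both conditions, hence |(-2t^2 + 3t + 2) + 42| < ε.

δ = min(1, ε/21)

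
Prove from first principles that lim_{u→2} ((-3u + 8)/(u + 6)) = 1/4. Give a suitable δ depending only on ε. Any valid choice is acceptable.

Let ε > 0. We want δ > 0 with 0 < |u − 2| < δ ⇒ |(-3u + 8)/(u + 6) − (1/4)| < ε.
Combining over a common denominator, (-3u + 8)/(u + 6) − (1/4) = [(-3u + 8)·8 − 2·(u + 6)] / [8·(u + 6)] = -26(u − 2) / (8(u + 6)).
So |(-3u + 8)/(u + 6) − (1/4)| = 26|u − 2| / (8·|u + 6|).
Restrict δ ≤ 4. Then |u − 2| < 4 gives |u + 6| = |(u − 2) + 8| ≥ 8 − 4 = 4.
Hence |(-3u + 8)/(u + 6) − (1/4)| < 26|u − 2|/(8·4) = (13/16)|u − 2|, which is < ε once |u − 2| < (16/13)ε.
Take δ = min(4, (16/13)ε). Then 0 < |u − 2| < δ forces both bounds, so |(-3u + 8)/(u + 6) − (1/4)| < ε.

δ = min(4, (16/13)ε)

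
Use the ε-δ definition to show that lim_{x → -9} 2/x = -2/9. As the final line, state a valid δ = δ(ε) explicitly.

δ = min(9/2, (81/4)ε)

Suppose ε > 0. We seek δ > 0 such that 0 < |x + 9| < δ implies |2/x + 2/9| < ε.
|2/x + 2/9| = 2·|-9 − x|/(9·|x|) = 2|x + 9|/(9|x|).
Require δ ≤ 9/2 so that |x| > 9 − 9/2 = 9/2, hence 9|x| > 81/2.
Then |2/x + 2/9| < 2|x + 9|/(81/2), which is < ε when |x + 9| < (81/4)ε.
Take δ = min(9/2, (81/4)ε). Then 0 < |x + 9| < δ gives both |x + 9| < 9/2 and |x + 9| < (81/4)ε, so |2/x + 2/9| < ε.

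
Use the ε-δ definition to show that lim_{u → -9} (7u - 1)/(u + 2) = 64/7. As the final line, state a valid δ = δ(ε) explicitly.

δ = min(7/2, (49/30)ε)

Let ε > 0. We want δ > 0 with 0 < |u + 9| < δ ⇒ |(7u - 1)/(u + 2) − (64/7)| < ε.
Combining over a common denominator, (7u - 1)/(u + 2) − (64/7) = [(7u - 1)·(-7) − (-64)·(u + 2)] / [(-7)·(u + 2)] = 15(u + 9) / ((-7)(u + 2)).
So |(7u - 1)/(u + 2) − (64/7)| = 15|u + 9| / (7·|u + 2|).
Require δ ≤ 7/2, so |u + 2| ≥ |-7| − |u + 9| > 7 − 7/2 = 7/2.
Hence |(7u - 1)/(u + 2) − (64/7)| < 15|u + 9|/(7·(7/2)) = (30/49)|u + 9|, which is < ε once |u + 9| < (49/30)ε.
Take δ = min(7/2, (49/30)ε). Then 0 < |u + 9| < δ forces both bounds, so |(7u - 1)/(u + 2) − (64/7)| < ε.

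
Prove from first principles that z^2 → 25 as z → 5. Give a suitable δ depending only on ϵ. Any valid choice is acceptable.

δ = min(1, ϵ/11)

Fix ϵ > 0. We seek δ > 0 with 0 < |z − 5| < δ ⇒ |z^2 − 25| < ϵ.
Factor: z^2 − 25 = (z − 5)(z + 5), so |z^2 − 25| = |z − 5|·|z + 5|.
Restrict δ ≤ 1. Then |z − 5| < 1 gives |z| < 6, so by the triangle inequality |z + 5| ≤ 6 + 5 = 11.
Hence |z^2 − 25| ≤ 11|z − 5|, which is < ϵ once |z − 5| < ϵ/11.
Take δ = min(1, ϵ/11). If 0 < |z − 5| < δ then both bounds hold and |z^2 − 25| ≤ 11|z − 5| < 11·(ϵ/11) = ϵ.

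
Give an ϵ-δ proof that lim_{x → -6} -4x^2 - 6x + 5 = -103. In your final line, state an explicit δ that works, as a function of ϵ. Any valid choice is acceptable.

δ = min(1, ϵ/46)

Fix ϵ > 0. We want δ > 0 such that 0 < |x + 6| < δ implies |(-4x^2 - 6x + 5) + 103| < ϵ.
(-4x^2 - 6x + 5) + 103 = -4x^2 - 6x + 108 = (x + 6)(-4x + 18).
So |(-4x^2 - 6x + 5) + 103| = |x + 6|·|-4x + 18|.
Assume first that |x + 6| < 1, so |x| < 7. Then |-4x + 18| ≤ 4·7 + 18 = 46.
Hence |(-4x^2 - 6x + 5) + 103| ≤ 46|x + 6| < ϵ provided |x + 6| < ϵ/46.
Choosing δ = min(1, ϵ/46) ensures both conditions, hence |(-4x^2 - 6x + 5) + 103| < ϵ.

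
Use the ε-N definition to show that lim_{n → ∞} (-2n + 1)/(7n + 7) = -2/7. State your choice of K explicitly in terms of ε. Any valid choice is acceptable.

Let ε > 0 be given. For n ≥ 1, |(-2n + 1)/(7n + 7) + 2/7| = |21|/(7(7n + 7)) = 21/(7(7n + 7)).
Since 7n + 7 ≥ 7n for n ≥ 1, this is ≤ 21/(7·7n) = (3/7)/n.
So |(-2n + 1)/(7n + 7) + 2/7| < ε whenever n > (3/7)/ε.
Take K = (3/7)/ε. If n > K then |(-2n + 1)/(7n + 7) + 2/7| ≤ (3/7)/n < ε.

K = (3/7)/ε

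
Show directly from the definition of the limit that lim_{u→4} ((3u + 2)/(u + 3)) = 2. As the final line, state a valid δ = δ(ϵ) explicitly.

δ = min(7/2, (7/2)ϵ)

Fix ϵ > 0. We want δ > 0 with 0 < |u − 4| < δ ⇒ |(3u + 2)/(u + 3) − 2| < ϵ.
Combining over a common denominator, (3u + 2)/(u + 3) − 2 = [(3u + 2)·7 − 14·(u + 3)] / [7·(u + 3)] = 7(u − 4) / (7(u + 3)).
So |(3u + 2)/(u + 3) − 2| = 7|u − 4| / (7·|u + 3|).
Restrict δ ≤ 7/2. Then |u − 4| < 7/2 gives |u + 3| = |(u − 4) + 7| ≥ 7 − 7/2 = 7/2.
Hence |(3u + 2)/(u + 3) − 2| < 7|u − 4|/(7·(7/2)) = (2/7)|u − 4|, which is < ϵ once |u − 4| < (7/2)ϵ.
Take δ = min(7/2, (7/2)ϵ). Then 0 < |u − 4| < δ forces both bounds, so |(3u + 2)/(u + 3) − 2| < ϵ.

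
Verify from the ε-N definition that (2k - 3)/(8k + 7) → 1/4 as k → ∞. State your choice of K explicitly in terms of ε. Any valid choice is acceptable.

Fix ε > 0. For k ≥ 1, |(2k - 3)/(8k + 7) − (1/4)| = |-38|/(8(8k + 7)) = 38/(8(8k + 7)).
Since 8k + 7 ≥ 8k for k ≥ 1, this is ≤ 38/(8·8k) = (19/32)/k.
So |(2k - 3)/(8k + 7) − (1/4)| < ε whenever k > (19/32)/ε.
Take K = (19/32)/ε. If k > K then |(2k - 3)/(8k + 7) − (1/4)| ≤ (19/32)/k < ε.

K = (19/32)/ε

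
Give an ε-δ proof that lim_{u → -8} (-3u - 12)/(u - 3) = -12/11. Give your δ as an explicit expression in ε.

δ = min(11/2, (121/42)ε)

Suppose ε > 0. We want δ > 0 with 0 < |u + 8| < δ ⇒ |(-3u - 12)/(u - 3) + 12/11| < ε.
Combining over a common denominator, (-3u - 12)/(u - 3) + 12/11 = [(-3u - 12)·(-11) − 12·(u - 3)] / [(-11)·(u - 3)] = 21(u + 8) / ((-11)(u - 3)).
So |(-3u - 12)/(u - 3) + 12/11| = 21|u + 8| / (11·|u − 3|).
Restrict δ ≤ 11/2. Then |u + 8| < 11/2 gives |u − 3| = |(u + 8) + (-11)| ≥ 11 − 11/2 = 11/2.
Hence |(-3u - 12)/(u - 3) + 12/11| < 21|u + 8|/(11·(11/2)) = (42/121)|u + 8|, which is < ε once |u + 8| < (121/42)ε.
Take δ = min(11/2, (121/42)ε). Then 0 < |u + 8| < δ forces both bounds, so |(-3u - 12)/(u - 3) + 12/11| < ε.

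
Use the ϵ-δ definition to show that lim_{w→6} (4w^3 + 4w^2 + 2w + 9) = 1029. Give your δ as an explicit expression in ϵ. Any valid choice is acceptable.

δ = min(2, ϵ/650)

Fix ϵ > 0. We want δ > 0 such that 0 < |w − 6| < δ implies |(4w^3 + 4w^2 + 2w + 9) − 1029| < ϵ.
(4w^3 + 4w^2 + 2w + 9) − 1029 = 4w^3 + 4w^2 + 2w - 1020 = (w − 6)(4w^2 + 28w + 170).
So |(4w^3 + 4w^2 + 2w + 9) − 1029| = |w − 6|·|4w^2 + 28w + 170|.
Require δ ≤ 2. Then |w − 6| < 2 gives |w| < 8, and by the triangle inequality |4w^2 + 28w + 170| ≤ 4·8^2 + 28·8 + 170 = 650.
Hence |(4w^3 + 4w^2 + 2w + 9) − 1029| ≤ 650|w − 6| < ϵ provided |w − 6| < ϵ/650.
Take δ = min(2, ϵ/650). Then 0 < |w − 6| < δ gives both |w − 6| < 2 and |w − 6| < ϵ/650, so |(4w^3 + 4w^2 + 2w + 9) − 1029| < ϵ.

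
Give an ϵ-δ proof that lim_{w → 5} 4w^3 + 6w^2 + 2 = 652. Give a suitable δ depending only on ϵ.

δ = min(2, ϵ/508)

Fix ϵ > 0. We want δ > 0 such that 0 < |w − 5| < δ implies |(4w^3 + 6w^2 + 2) − 652| < ϵ.
(4w^3 + 6w^2 + 2) − 652 = 4w^3 + 6w^2 - 650 = (w − 5)(4w^2 + 26w + 130).
So |(4w^3 + 6w^2 + 2) − 652| = |w − 5|·|4w^2 + 26w + 130|.
Require δ ≤ 2. Then |w − 5| < 2 gives |w| < 7, and by the triangle inequality |4w^2 + 26w + 130| ≤ 4·7^2 + 26·7 + 130 = 508.
Hence |(4w^3 + 6w^2 + 2) − 652| ≤ 508|w − 5| < ϵ provided |w − 5| < ϵ/508.
Choosing δ = min(2, ϵ/508) ensures both conditions, hence |(4w^3 + 6w^2 + 2) − 652| < ϵ.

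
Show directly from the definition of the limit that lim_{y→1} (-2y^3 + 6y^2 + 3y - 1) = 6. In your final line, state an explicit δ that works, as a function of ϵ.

δ = min(1, ϵ/23)

Let ϵ > 0 be given. We want δ > 0 such that 0 < |y − 1| < δ implies |(-2y^3 + 6y^2 + 3y - 1) − 6| < ϵ.
(-2y^3 + 6y^2 + 3y - 1) − 6 = -2y^3 + 6y^2 + 3y - 7 = (y − 1)(-2y^2 + 4y + 7).
So |(-2y^3 + 6y^2 + 3y - 1) − 6| = |y − 1|·|-2y^2 + 4y + 7|.
Require δ ≤ 1. Then |y − 1| < 1 gives |y| < 2, and by the triangle inequality |-2y^2 + 4y + 7| ≤ 2·2^2 + 4·2 + 7 = 23.
Hence |(-2y^3 + 6y^2 + 3y - 1) − 6| ≤ 23|y − 1| < ϵ provided |y − 1| < ϵ/23.
Take δ = min(1, ϵ/23). Then 0 < |y − 1| < δ gives both |y − 1| < 1 and |y − 1| < ϵ/23, so |(-2y^3 + 6y^2 + 3y - 1) − 6| < ϵ.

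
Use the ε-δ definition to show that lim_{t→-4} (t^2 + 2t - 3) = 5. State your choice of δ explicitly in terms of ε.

Suppose ε > 0. We want δ > 0 such that 0 < |t + 4| < δ implies |(t^2 + 2t - 3) − 5| < ε.
(t^2 + 2t - 3) − 5 = t^2 + 2t - 8 = (t + 4)(t - 2).
So |(t^2 + 2t - 3) − 5| = |t + 4|·|t - 2|.
Assume first that |t + 4| < 1, so |t| < 5. Then |t - 2| ≤ 5 + 2 = 7.
Hence |(t^2 + 2t - 3) − 5| ≤ 7|t + 4| < ε provided |t + 4| < ε/7.
Choosing δ = min(1, ε/7) ensures both conditions, hence |(t^2 + 2t - 3) − 5| < ε.

δ = min(1, ε/7)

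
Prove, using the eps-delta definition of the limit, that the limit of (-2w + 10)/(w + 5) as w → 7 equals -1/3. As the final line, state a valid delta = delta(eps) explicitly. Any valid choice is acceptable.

Fix eps > 0. We want delta > 0 with 0 < |w − 7| < delta ⇒ |(-2w + 10)/(w + 5) + 1/3| < eps.
Combining over a common denominator, (-2w + 10)/(w + 5) + 1/3 = [(-2w + 10)·12 − (-4)·(w + 5)] / [12·(w + 5)] = -20(w − 7) / (12(w + 5)).
So |(-2w + 10)/(w + 5) + 1/3| = 20|w − 7| / (12·|w + 5|).
Restrict delta ≤ 6. Then |w − 7| < 6 gives |w + 5| = |(w − 7) + 12| ≥ 12 − 6 = 6.
Hence |(-2w + 10)/(w + 5) + 1/3| < 20|w − 7|/(12·6) = (5/18)|w − 7|, which is < eps once |w − 7| < (18/5)eps.
Take delta = min(6, (18/5)eps). Then 0 < |w − 7| < delta forces both bounds, so |(-2w + 10)/(w + 5) + 1/3| < eps.

delta = min(6, (18/5)eps)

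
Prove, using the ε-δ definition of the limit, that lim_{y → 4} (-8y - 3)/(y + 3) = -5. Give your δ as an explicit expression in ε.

Suppose ε > 0. We want δ > 0 with 0 < |y − 4| < δ ⇒ |(-8y - 3)/(y + 3) + 5| < ε.
Combining over a common denominator, (-8y - 3)/(y + 3) + 5 = [(-8y - 3)·7 − (-35)·(y + 3)] / [7·(y + 3)] = -21(y − 4) / (7(y + 3)).
So |(-8y - 3)/(y + 3) + 5| = 21|y − 4| / (7·|y + 3|).
Restrict δ ≤ 7/2. Then |y − 4| < 7/2 gives |y + 3| = |(y − 4) + 7| ≥ 7 − 7/2 = 7/2.
Hence |(-8y - 3)/(y + 3) + 5| < 21|y − 4|/(7·(7/2)) = (6/7)|y − 4|, which is < ε once |y − 4| < (7/6)ε.
Take δ = min(7/2, (7/6)ε). Then 0 < |y − 4| < δ forces both bounds, so |(-8y - 3)/(y + 3) + 5| < ε.

δ = min(7/2, (7/6)ε)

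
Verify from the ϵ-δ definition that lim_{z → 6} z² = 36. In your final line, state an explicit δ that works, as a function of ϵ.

δ = min(1, ϵ/13)

Fix ϵ > 0. We seek δ > 0 with 0 < |z − 6| < δ ⇒ |z² − 36| < ϵ.
Factor: z² − 36 = (z − 6)(z + 6), so |z² − 36| = |z − 6|·|z + 6|.
Impose δ ≤ 1 so that |z| < 7; then |z + 6| ≤ 13.
Hence |z² − 36| ≤ 13|z − 6|, which is < ϵ once |z − 6| < ϵ/13.
Take δ = min(1, ϵ/13). If 0 < |z − 6| < δ then both bounds hold and |z² − 36| ≤ 13|z − 6| < 13·(ϵ/13) = ϵ.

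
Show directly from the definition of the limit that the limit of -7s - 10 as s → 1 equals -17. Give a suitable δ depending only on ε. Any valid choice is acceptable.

Fix ε > 0. We need δ > 0 so that 0 < |s − 1| < δ implies |(-7s - 10) + 17| < ε.
Since (-7s - 10) + 17 = -7(s − 1), we have |(-7s - 10) + 17| = 7|s − 1|.
So 7|s − 1| < ε exactly when |s − 1| < ε/7.
Choosing δ = ε/7 gives |(-7s - 10) + 17| = 7|s − 1| < ε whenever |s − 1| < δ.

δ = ε/7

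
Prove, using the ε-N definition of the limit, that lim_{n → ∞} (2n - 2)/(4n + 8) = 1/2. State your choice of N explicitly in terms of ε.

N = (3/2)/ε

Let ε > 0. For n ≥ 1, |(2n - 2)/(4n + 8) − (1/2)| = |-24|/(4(4n + 8)) = 24/(4(4n + 8)).
Since 4n + 8 ≥ 4n for n ≥ 1, this is ≤ 24/(4·4n) = (3/2)/n.
So |(2n - 2)/(4n + 8) − (1/2)| < ε whenever n > (3/2)/ε.
Take N = (3/2)/ε. If n > N then |(2n - 2)/(4n + 8) − (1/2)| ≤ (3/2)/n < ε.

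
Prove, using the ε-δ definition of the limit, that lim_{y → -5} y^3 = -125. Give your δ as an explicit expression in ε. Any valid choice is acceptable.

Suppose ε > 0. We seek δ > 0 with 0 < |y + 5| < δ ⇒ |y^3 + 125| < ε.
Factor: y^3 + 125 = (y + 5)(y^2 - 5y + 25), so |y^3 + 125| = |y + 5|·|y^2 - 5y + 25|.
Impose δ ≤ 1 so that |y| < 6; then |y^2 - 5y + 25| ≤ 91.
Hence |y^3 + 125| ≤ 91|y + 5|, which is < ε once |y + 5| < ε/91.
Take δ = min(1, ε/91). If 0 < |y + 5| < δ then both bounds hold and |y^3 + 125| ≤ 91|y + 5| < 91·(ε/91) = ε.

δ = min(1, ε/91)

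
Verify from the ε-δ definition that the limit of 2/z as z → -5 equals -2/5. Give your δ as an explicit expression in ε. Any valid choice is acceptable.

Let ε > 0 be given. We seek δ > 0 such that 0 < |z + 5| < δ implies |2/z + 2/5| < ε.
|2/z + 2/5| = 2·|-5 − z|/(5·|z|) = 2|z + 5|/(5|z|).
Require δ ≤ 5/2 so that |z| > 5 − 5/2 = 5/2, hence 5|z| > 25/2.
Then |2/z + 2/5| < 2|z + 5|/(25/2), which is < ε when |z + 5| < (25/4)ε.
Take δ = min(5/2, (25/4)ε). Then 0 < |z + 5| < δ gives both |z + 5| < 5/2 and |z + 5| < (25/4)ε, so |2/z + 2/5| < ε.

δ = min(5/2, (25/4)ε)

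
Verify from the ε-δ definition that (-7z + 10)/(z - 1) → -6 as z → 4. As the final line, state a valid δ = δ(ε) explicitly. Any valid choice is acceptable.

δ = min(3/2, (3/2)ε)

Let ε > 0 be given. We want δ > 0 with 0 < |z − 4| < δ ⇒ |(-7z + 10)/(z - 1) + 6| < ε.
Combining over a common denominator, (-7z + 10)/(z - 1) + 6 = [(-7z + 10)·3 − (-18)·(z - 1)] / [3·(z - 1)] = -3(z − 4) / (3(z - 1)).
So |(-7z + 10)/(z - 1) + 6| = 3|z − 4| / (3·|z − 1|).
Require δ ≤ 3/2, so |z − 1| ≥ |3| − |z − 4| > 3 − 3/2 = 3/2.
Hence |(-7z + 10)/(z - 1) + 6| < 3|z − 4|/(3·(3/2)) = (2/3)|z − 4|, which is < ε once |z − 4| < (3/2)ε.
Take δ = min(3/2, (3/2)ε). Then 0 < |z − 4| < δ forces both bounds, so |(-7z + 10)/(z - 1) + 6| < ε.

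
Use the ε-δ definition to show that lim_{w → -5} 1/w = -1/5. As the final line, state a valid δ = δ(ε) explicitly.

δ = min(5/2, (25/2)ε)

Let ε > 0. We seek δ > 0 such that 0 < |w + 5| < δ implies |1/w + 1/5| < ε.
|1/w + 1/5| = |-5 − w|/(5·|w|) = |w + 5|/(5|w|).
Restrict δ ≤ 5/2. Then |w + 5| < 5/2 gives |w| > 5/2, so 5|w| > 25/2.
Then |1/w + 1/5| < |w + 5|/(25/2), which is < ε when |w + 5| < (25/2)ε.
Take δ = min(5/2, (25/2)ε). Then 0 < |w + 5| < δ gives both |w + 5| < 5/2 and |w + 5| < (25/2)ε, so |1/w + 1/5| < ε.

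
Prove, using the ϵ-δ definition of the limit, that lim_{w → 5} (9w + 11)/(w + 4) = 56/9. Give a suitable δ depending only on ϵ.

Let ϵ > 0 be given. We want δ > 0 with 0 < |w − 5| < δ ⇒ |(9w + 11)/(w + 4) − (56/9)| < ϵ.
Combining over a common denominator, (9w + 11)/(w + 4) − (56/9) = [(9w + 11)·9 − 56·(w + 4)] / [9·(w + 4)] = 25(w − 5) / (9(w + 4)).
So |(9w + 11)/(w + 4) − (56/9)| = 25|w − 5| / (9·|w + 4|).
Restrict δ ≤ 9/2. Then |w − 5| < 9/2 gives |w + 4| = |(w − 5) + 9| ≥ 9 − 9/2 = 9/2.
Hence |(9w + 11)/(w + 4) − (56/9)| < 25|w − 5|/(9·(9/2)) = (50/81)|w − 5|, which is < ϵ once |w − 5| < (81/50)ϵ.
Take δ = min(9/2, (81/50)ϵ). Then 0 < |w − 5| < δ forces both bounds, so |(9w + 11)/(w + 4) − (56/9)| < ϵ.

δ = min(9/2, (81/50)ϵ)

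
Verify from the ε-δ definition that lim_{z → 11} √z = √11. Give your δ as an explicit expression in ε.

Let ε > 0 be given. We want δ > 0 such that 0 < |z − 11| < δ implies |√z − √11| < ε.
Rationalise: √z − √11 = (z − 11)/(√z + √11), so |√z − √11| = |z − 11|/(√z + √11).
Restrict δ ≤ 11 so that |z − 11| < 11 forces z > 0, and then √z + √11 > √11.
Hence |√z − √11| < |z − 11|/√11, which is < ε once |z − 11| < √11·ε.
Take δ = min(11, √11·ε). If 0 < |z − 11| < δ then z > 0 and |√z − √11| < |z − 11|/√11 < ε.

δ = min(11, √11·ε)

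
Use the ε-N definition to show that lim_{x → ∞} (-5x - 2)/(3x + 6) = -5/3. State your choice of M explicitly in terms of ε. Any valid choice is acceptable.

Fix ε > 0. We seek M > 0 such that x > M implies |(-5x - 2)/(3x + 6) + 5/3| < ε.
(-5x - 2)/(3x + 6) + 5/3 = (3(-5x - 2) − (-5)(3x + 6)) / (3(3x + 6)) = 24/(3(3x + 6)).
For x > 0 we have 3x + 6 > 3x, so |(-5x - 2)/(3x + 6) + 5/3| = 24/(3(3x + 6)) < 24/(3·3x) = (8/3)/x.
Thus |(-5x - 2)/(3x + 6) + 5/3| < ε whenever x > (8/3)/ε.
Take M = (8/3)/ε. If x > M then |(-5x - 2)/(3x + 6) + 5/3| < (8/3)/x < ε.

M = (8/3)/ε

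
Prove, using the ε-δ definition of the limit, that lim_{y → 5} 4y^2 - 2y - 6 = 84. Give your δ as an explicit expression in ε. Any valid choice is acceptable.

Fix ε > 0. We want δ > 0 such that 0 < |y − 5| < δ implies |(4y^2 - 2y - 6) − 84| < ε.
(4y^2 - 2y - 6) − 84 = 4y^2 - 2y - 90 = (y − 5)(4y + 18).
So |(4y^2 - 2y - 6) − 84| = |y − 5|·|4y + 18|.
Require δ ≤ 1. Then |y − 5| < 1 gives |y| < 6, and by the triangle inequality |4y + 18| ≤ 4·6 + 18 = 42.
Hence |(4y^2 - 2y - 6) − 84| ≤ 42|y − 5| < ε provided |y − 5| < ε/42.
Choosing δ = min(1, ε/42) ensures both conditions, hence |(4y^2 - 2y - 6) − 84| < ε.

δ = min(1, ε/42)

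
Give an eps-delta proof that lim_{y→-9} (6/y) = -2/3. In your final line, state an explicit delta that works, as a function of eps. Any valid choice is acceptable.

delta = min(9/2, (27/4)eps)

Fix eps > 0. We seek delta > 0 such that 0 < |y + 9| < delta implies |6/y + 2/3| < eps.
|6/y + 2/3| = 6·|-9 − y|/(9·|y|) = 6|y + 9|/(9|y|).
Require delta ≤ 9/2 so that |y| > 9 − 9/2 = 9/2, hence 9|y| > 81/2.
Then |6/y + 2/3| < 6|y + 9|/(81/2), which is < eps when |y + 9| < (27/4)eps.
Take delta = min(9/2, (27/4)eps). Then 0 < |y + 9| < delta gives both |y + 9| < 9/2 and |y + 9| < (27/4)eps, so |6/y + 2/3| < eps.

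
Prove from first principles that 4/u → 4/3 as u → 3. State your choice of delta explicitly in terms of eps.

Fix eps > 0. We seek delta > 0 such that 0 < |u − 3| < delta implies |4/u − (4/3)| < eps.
|4/u − (4/3)| = 4·|3 − u|/(3·|u|) = 4|u − 3|/(3|u|).
Require delta ≤ 3/2 so that |u| > 3 − 3/2 = 3/2, hence 3|u| > 9/2.
Then |4/u − (4/3)| < 4|u − 3|/(9/2), which is < eps when |u − 3| < (9/8)eps.
Take delta = min(3/2, (9/8)eps). Then 0 < |u − 3| < delta gives both |u − 3| < 3/2 and |u − 3| < (9/8)eps, so |4/u − (4/3)| < eps.

delta = min(3/2, (9/8)eps)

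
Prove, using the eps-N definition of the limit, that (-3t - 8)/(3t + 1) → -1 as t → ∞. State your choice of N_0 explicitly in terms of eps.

Let eps > 0. We seek N_0 > 0 such that t > N_0 implies |(-3t - 8)/(3t + 1) + 1| < eps.
(-3t - 8)/(3t + 1) + 1 = (3(-3t - 8) − (-3)(3t + 1)) / (3(3t + 1)) = -21/(3(3t + 1)).
For t > 0 we have 3t + 1 > 3t, so |(-3t - 8)/(3t + 1) + 1| = 21/(3(3t + 1)) < 21/(3·3t) = (7/3)/t.
Thus |(-3t - 8)/(3t + 1) + 1| < eps whenever t > (7/3)/eps.
Take N_0 = (7/3)/eps. If t > N_0 then |(-3t - 8)/(3t + 1) + 1| < (7/3)/t < eps.

N_0 = (7/3)/eps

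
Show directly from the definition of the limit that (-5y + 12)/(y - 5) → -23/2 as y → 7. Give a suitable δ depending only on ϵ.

Let ϵ > 0. We want δ > 0 with 0 < |y − 7| < δ ⇒ |(-5y + 12)/(y - 5) + 23/2| < ϵ.
Combining over a common denominator, (-5y + 12)/(y - 5) + 23/2 = [(-5y + 12)·2 − (-23)·(y - 5)] / [2·(y - 5)] = 13(y − 7) / (2(y - 5)).
So |(-5y + 12)/(y - 5) + 23/2| = 13|y − 7| / (2·|y − 5|).
Restrict δ ≤ 1. Then |y − 7| < 1 gives |y − 5| = |(y − 7) + 2| ≥ 2 − 1 = 1.
Hence |(-5y + 12)/(y - 5) + 23/2| < 13|y − 7|/(2·1) = (13/2)|y − 7|, which is < ϵ once |y − 7| < (2/13)ϵ.
Take δ = min(1, (2/13)ϵ). Then 0 < |y − 7| < δ forces both bounds, so |(-5y + 12)/(y - 5) + 23/2| < ϵ.

δ = min(1, (2/13)ϵ)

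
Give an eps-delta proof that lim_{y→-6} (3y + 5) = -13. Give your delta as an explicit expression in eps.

delta = eps/3

Fix eps > 0. We need delta > 0 so that 0 < |y + 6| < delta implies |(3y + 5) + 13| < eps.
Since (3y + 5) + 13 = 3(y + 6), we have |(3y + 5) + 13| = 3|y + 6|.
Thus it suffices that |y + 6| < eps/3.
Choosing delta = eps/3 gives |(3y + 5) + 13| = 3|y + 6| < eps whenever |y + 6| < delta.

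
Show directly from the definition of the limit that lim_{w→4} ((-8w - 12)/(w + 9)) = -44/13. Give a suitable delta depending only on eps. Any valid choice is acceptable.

Suppose eps > 0. We want delta > 0 with 0 < |w − 4| < delta ⇒ |(-8w - 12)/(w + 9) + 44/13| < eps.
Combining over a common denominator, (-8w - 12)/(w + 9) + 44/13 = [(-8w - 12)·13 − (-44)·(w + 9)] / [13·(w + 9)] = -60(w − 4) / (13(w + 9)).
So |(-8w - 12)/(w + 9) + 44/13| = 60|w − 4| / (13·|w + 9|).
Require delta ≤ 13/2, so |w + 9| ≥ |13| − |w − 4| > 13 − 13/2 = 13/2.
Hence |(-8w - 12)/(w + 9) + 44/13| < 60|w − 4|/(13·(13/2)) = (120/169)|w − 4|, which is < eps once |w − 4| < (169/120)eps.
Take delta = min(13/2, (169/120)eps). Then 0 < |w − 4| < delta forces both bounds, so |(-8w - 12)/(w + 9) + 44/13| < eps.

delta = min(13/2, (169/120)eps)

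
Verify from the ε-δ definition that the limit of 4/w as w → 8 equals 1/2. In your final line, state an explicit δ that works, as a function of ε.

Let ε > 0. We seek δ > 0 such that 0 < |w − 8| < δ implies |4/w − (1/2)| < ε.
|4/w − (1/2)| = 4·|8 − w|/(8·|w|) = 4|w − 8|/(8|w|).
Restrict δ ≤ 4. Then |w − 8| < 4 gives |w| > 4, so 8|w| > 32.
Then |4/w − (1/2)| < 4|w − 8|/32, which is < ε when |w − 8| < 8ε.
Take δ = min(4, 8ε). Then 0 < |w − 8| < δ gives both |w − 8| < 4 and |w − 8| < 8ε, so |4/w − (1/2)| < ε.

δ = min(4, 8ε)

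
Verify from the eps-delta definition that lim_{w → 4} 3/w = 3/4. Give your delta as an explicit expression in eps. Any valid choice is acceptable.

delta = min(2, (8/3)eps)

Let eps > 0 be given. We seek delta > 0 such that 0 < |w − 4| < delta implies |3/w − (3/4)| < eps.
|3/w − (3/4)| = 3·|4 − w|/(4·|w|) = 3|w − 4|/(4|w|).
Restrict delta ≤ 2. Then |w − 4| < 2 gives |w| > 2, so 4|w| > 8.
Then |3/w − (3/4)| < 3|w − 4|/8, which is < eps when |w − 4| < (8/3)eps.
Take delta = min(2, (8/3)eps). Then 0 < |w − 4| < delta gives both |w − 4| < 2 and |w − 4| < (8/3)eps, so |3/w − (3/4)| < eps.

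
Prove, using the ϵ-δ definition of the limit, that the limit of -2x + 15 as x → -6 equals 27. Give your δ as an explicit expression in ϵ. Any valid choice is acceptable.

δ = ϵ/2

Let ϵ > 0. We need δ > 0 so that 0 < |x + 6| < δ implies |(-2x + 15) − 27| < ϵ.
Since (-2x + 15) − 27 = -2(x + 6), we have |(-2x + 15) − 27| = 2|x + 6|.
So 2|x + 6| < ϵ exactly when |x + 6| < ϵ/2.
Choosing δ = ϵ/2 gives |(-2x + 15) − 27| = 2|x + 6| < ϵ whenever |x + 6| < δ.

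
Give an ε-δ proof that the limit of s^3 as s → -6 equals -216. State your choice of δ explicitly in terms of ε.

δ = min(2, ε/148)

Let ε > 0. We seek δ > 0 with 0 < |s + 6| < δ ⇒ |s^3 + 216| < ε.
Factor: s^3 + 216 = (s + 6)(s^2 - 6s + 36), so |s^3 + 216| = |s + 6|·|s^2 - 6s + 36|.
Restrict δ ≤ 2. Then |s + 6| < 2 gives |s| < 8, so by the triangle inequality |s^2 - 6s + 36| ≤ 8^2 + 6·8 + 36 = 148.
Hence |s^3 + 216| ≤ 148|s + 6|, which is < ε once |s + 6| < ε/148.
Take δ = min(2, ε/148). If 0 < |s + 6| < δ then both bounds hold and |s^3 + 216| ≤ 148|s + 6| < 148·(ε/148) = ε.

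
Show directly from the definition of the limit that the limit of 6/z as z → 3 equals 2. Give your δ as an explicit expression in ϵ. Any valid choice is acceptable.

Fix ϵ > 0. We seek δ > 0 such that 0 < |z − 3| < δ implies |6/z − 2| < ϵ.
|6/z − 2| = 6·|3 − z|/(3·|z|) = 6|z − 3|/(3|z|).
Require δ ≤ 3/2 so that |z| > 3 − 3/2 = 3/2, hence 3|z| > 9/2.
Then |6/z − 2| < 6|z − 3|/(9/2), which is < ϵ when |z − 3| < (3/4)ϵ.
Take δ = min(3/2, (3/4)ϵ). Then 0 < |z − 3| < δ gives both |z − 3| < 3/2 and |z − 3| < (3/4)ϵ, so |6/z − 2| < ϵ.

δ = min(3/2, (3/4)ϵ)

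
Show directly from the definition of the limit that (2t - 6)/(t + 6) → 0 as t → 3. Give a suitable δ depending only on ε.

Let ε > 0 be given. We want δ > 0 with 0 < |t − 3| < δ ⇒ |(2t - 6)/(t + 6) − 0| < ε.
Combining over a common denominator, (2t - 6)/(t + 6) − 0 = [(2t - 6)·9 − 0·(t + 6)] / [9·(t + 6)] = 18(t − 3) / (9(t + 6)).
So |(2t - 6)/(t + 6) − 0| = 18|t − 3| / (9·|t + 6|).
Restrict δ ≤ 9/2. Then |t − 3| < 9/2 gives |t + 6| = |(t − 3) + 9| ≥ 9 − 9/2 = 9/2.
Hence |(2t - 6)/(t + 6) − 0| < 18|t − 3|/(9·(9/2)) = (4/9)|t − 3|, which is < ε once |t − 3| < (9/4)ε.
Take δ = min(9/2, (9/4)ε). Then 0 < |t − 3| < δ forces both bounds, so |(2t - 6)/(t + 6) − 0| < ε.

δ = min(9/2, (9/4)ε)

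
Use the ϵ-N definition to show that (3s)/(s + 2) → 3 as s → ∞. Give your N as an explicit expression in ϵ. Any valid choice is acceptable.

Suppose ϵ > 0. We seek N > 0 such that s > N implies |(3s)/(s + 2) − 3| < ϵ.
(3s)/(s + 2) − 3 = ((3s) − 3(s + 2)) / ((s + 2)) = -6/((s + 2)).
For s > 0 we have s + 2 > s, so |(3s)/(s + 2) − 3| = 6/((s + 2)) < 6/(s) = 6/s.
Thus |(3s)/(s + 2) − 3| < ϵ whenever s > 6/ϵ.
Take N = 6/ϵ. If s > N then |(3s)/(s + 2) − 3| < 6/s < ϵ.

N = 6/ϵ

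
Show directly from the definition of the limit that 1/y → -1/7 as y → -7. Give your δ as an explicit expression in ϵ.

δ = min(7/2, (49/2)ϵ)

Suppose ϵ > 0. We seek δ > 0 such that 0 < |y + 7| < δ implies |1/y + 1/7| < ϵ.
|1/y + 1/7| = |-7 − y|/(7·|y|) = |y + 7|/(7|y|).
Restrict δ ≤ 7/2. Then |y + 7| < 7/2 gives |y| > 7/2, so 7|y| > 49/2.
Then |1/y + 1/7| < |y + 7|/(49/2), which is < ϵ when |y + 7| < (49/2)ϵ.
Take δ = min(7/2, (49/2)ϵ). Then 0 < |y + 7| < δ gives both |y + 7| < 7/2 and |y + 7| < (49/2)ϵ, so |1/y + 1/7| < ϵ.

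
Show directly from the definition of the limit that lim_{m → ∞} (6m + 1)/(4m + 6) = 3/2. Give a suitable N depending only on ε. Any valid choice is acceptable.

Suppose ε > 0. For m ≥ 1, |(6m + 1)/(4m + 6) − (3/2)| = |-32|/(4(4m + 6)) = 32/(4(4m + 6)).
Since 4m + 6 ≥ 4m for m ≥ 1, this is ≤ 32/(4·4m) = 2/m.
So |(6m + 1)/(4m + 6) − (3/2)| < ε whenever m > 2/ε.
Take N = 2/ε. If m > N then |(6m + 1)/(4m + 6) − (3/2)| ≤ 2/m < ε.

N = 2/ε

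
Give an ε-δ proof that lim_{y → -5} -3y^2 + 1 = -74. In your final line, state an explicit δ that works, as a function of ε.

δ = min(1, ε/33)

Fix ε > 0. We want δ > 0 such that 0 < |y + 5| < δ implies |(-3y^2 + 1) + 74| < ε.
(-3y^2 + 1) + 74 = -3y^2 + 75 = (y + 5)(-3y + 15).
So |(-3y^2 + 1) + 74| = |y + 5|·|-3y + 15|.
Require δ ≤ 1. Then |y + 5| < 1 gives |y| < 6, and by the triangle inequality |-3y + 15| ≤ 3·6 + 15 = 33.
Hence |(-3y^2 + 1) + 74| ≤ 33|y + 5| < ε provided |y + 5| < ε/33.
Take δ = min(1, ε/33). Then 0 < |y + 5| < δ gives both |y + 5| < 1 and |y + 5| < ε/33, so |(-3y^2 + 1) + 74| < ε.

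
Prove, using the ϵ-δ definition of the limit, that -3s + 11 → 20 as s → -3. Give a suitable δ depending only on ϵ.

Fix ϵ > 0. We need δ > 0 so that 0 < |s + 3| < δ implies |(-3s + 11) − 20| < ϵ.
Since (-3s + 11) − 20 = -3(s + 3), we have |(-3s + 11) − 20| = 3|s + 3|.
Thus it suffices that |s + 3| < ϵ/3.
Take δ = ϵ/3. If 0 < |s + 3| < δ then |(-3s + 11) − 20| = 3|s + 3| < 3·(ϵ/3) = ϵ.

δ = ϵ/3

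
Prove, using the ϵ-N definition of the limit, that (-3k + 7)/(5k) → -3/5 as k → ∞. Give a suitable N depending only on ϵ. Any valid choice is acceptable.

N = (7/5)/ϵ

Suppose ϵ > 0. For k ≥ 1, |(-3k + 7)/(5k) + 3/5| = |35|/(5(5k)) = 35/(5(5k)).
Since 5k ≥ 5k for k ≥ 1, this is ≤ 35/(5·5k) = (7/5)/k.
So |(-3k + 7)/(5k) + 3/5| < ϵ whenever k > (7/5)/ϵ.
Take N = (7/5)/ϵ. If k > N then |(-3k + 7)/(5k) + 3/5| ≤ (7/5)/k < ϵ.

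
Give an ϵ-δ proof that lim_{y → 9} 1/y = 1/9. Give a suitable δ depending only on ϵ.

δ = min(9/2, (81/2)ϵ)

Fix ϵ > 0. We seek δ > 0 such that 0 < |y − 9| < δ implies |1/y − (1/9)| < ϵ.
|1/y − (1/9)| = |9 − y|/(9·|y|) = |y − 9|/(9|y|).
Require δ ≤ 9/2 so that |y| > 9 − 9/2 = 9/2, hence 9|y| > 81/2.
Then |1/y − (1/9)| < |y − 9|/(81/2), which is < ϵ when |y − 9| < (81/2)ϵ.
Take δ = min(9/2, (81/2)ϵ). Then 0 < |y − 9| < δ gives both |y − 9| < 9/2 and |y − 9| < (81/2)ϵ, so |1/y − (1/9)| < ϵ.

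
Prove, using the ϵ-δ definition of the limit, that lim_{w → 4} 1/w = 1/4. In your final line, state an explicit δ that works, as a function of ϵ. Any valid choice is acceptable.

δ = min(2, 8ϵ)

Let ϵ > 0. We seek δ > 0 such that 0 < |w − 4| < δ implies |1/w − (1/4)| < ϵ.
|1/w − (1/4)| = |4 − w|/(4·|w|) = |w − 4|/(4|w|).
Require δ ≤ 2 so that |w| > 4 − 2 = 2, hence 4|w| > 8.
Then |1/w − (1/4)| < |w − 4|/8, which is < ϵ when |w − 4| < 8ϵ.
Take δ = min(2, 8ϵ). Then 0 < |w − 4| < δ gives both |w − 4| < 2 and |w − 4| < 8ϵ, so |1/w − (1/4)| < ϵ.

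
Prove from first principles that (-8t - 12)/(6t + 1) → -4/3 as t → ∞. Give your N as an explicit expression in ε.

N = (16/9)/ε

Suppose ε > 0. We seek N > 0 such that t > N implies |(-8t - 12)/(6t + 1) + 4/3| < ε.
(-8t - 12)/(6t + 1) + 4/3 = (6(-8t - 12) − (-8)(6t + 1)) / (6(6t + 1)) = -64/(6(6t + 1)).
For t > 0 we have 6t + 1 > 6t, so |(-8t - 12)/(6t + 1) + 4/3| = 64/(6(6t + 1)) < 64/(6·6t) = (16/9)/t.
Thus |(-8t - 12)/(6t + 1) + 4/3| < ε whenever t > (16/9)/ε.
Take N = (16/9)/ε. If t > N then |(-8t - 12)/(6t + 1) + 4/3| < (16/9)/t < ε.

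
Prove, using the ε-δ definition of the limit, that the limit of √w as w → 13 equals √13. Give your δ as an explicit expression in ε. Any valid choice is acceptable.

Fix ε > 0. We want δ > 0 such that 0 < |w − 13| < δ implies |√w − √13| < ε.
Multiplying by the conjugate, |√w − √13| = |w − 13|/(√w + √13).
Restrict δ ≤ 13 so that |w − 13| < 13 forces w > 0, and then √w + √13 > √13.
Hence |√w − √13| < |w − 13|/√13, which is < ε once |w − 13| < √13·ε.
Take δ = min(13, √13·ε). If 0 < |w − 13| < δ then w > 0 and |√w − √13| < |w − 13|/√13 < ε.

δ = min(13, √13·ε)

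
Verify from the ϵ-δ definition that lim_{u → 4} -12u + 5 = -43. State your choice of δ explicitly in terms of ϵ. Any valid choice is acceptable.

Suppose ϵ > 0. We need δ > 0 so that 0 < |u − 4| < δ implies |(-12u + 5) + 43| < ϵ.
|(-12u + 5) + 43| = |-12u + 48| = 12|u − 4|.
So 12|u − 4| < ϵ exactly when |u − 4| < ϵ/12.
Take δ = ϵ/12. If 0 < |u − 4| < δ then |(-12u + 5) + 43| = 12|u − 4| < 12·(ϵ/12) = ϵ.

δ = ϵ/12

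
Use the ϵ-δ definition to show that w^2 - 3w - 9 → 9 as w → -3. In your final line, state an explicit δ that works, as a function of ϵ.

Fix ϵ > 0. We want δ > 0 such that 0 < |w + 3| < δ implies |(w^2 - 3w - 9) − 9| < ϵ.
(w^2 - 3w - 9) − 9 = w^2 - 3w - 18 = (w + 3)(w - 6).
So |(w^2 - 3w - 9) − 9| = |w + 3|·|w - 6|.
Require δ ≤ 1. Then |w + 3| < 1 gives |w| < 4, and by the triangle inequality |w - 6| ≤ 4 + 6 = 10.
Hence |(w^2 - 3w - 9) − 9| ≤ 10|w + 3| < ϵ provided |w + 3| < ϵ/10.
Take δ = min(1, ϵ/10). Then 0 < |w + 3| < δ gives both |w + 3| < 1 and |w + 3| < ϵ/10, so |(w^2 - 3w - 9) − 9| < ϵ.

δ = min(1, ϵ/10)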